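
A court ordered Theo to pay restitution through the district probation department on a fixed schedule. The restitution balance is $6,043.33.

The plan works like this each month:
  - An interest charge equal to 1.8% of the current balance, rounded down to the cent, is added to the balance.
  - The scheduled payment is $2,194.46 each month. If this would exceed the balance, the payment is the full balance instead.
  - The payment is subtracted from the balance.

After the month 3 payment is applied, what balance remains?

$0.00

Month 1: opening $6,043.33; interest $108.77 → $6,152.10; payment $2,194.46; balance $3,957.64
Month 2: opening $3,957.64; interest $71.23 → $4,028.87; payment $2,194.46; balance $1,834.41
Month 3: opening $1,834.41; interest $33.01 → $1,867.42; payment $1,867.42; balance $0.00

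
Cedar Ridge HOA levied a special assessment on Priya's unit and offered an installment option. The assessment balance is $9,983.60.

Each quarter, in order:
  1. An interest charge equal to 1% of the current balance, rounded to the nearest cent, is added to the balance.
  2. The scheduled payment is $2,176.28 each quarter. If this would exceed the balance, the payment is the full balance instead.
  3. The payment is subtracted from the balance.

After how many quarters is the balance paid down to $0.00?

5

Quarter 1: $9,983.60 +$99.84 interest = $10,083.44; pay $2,176.28 → $7,907.16
Quarter 2: $7,907.16 +$79.07 interest = $7,986.23; pay $2,176.28 → $5,809.95
Quarter 3: $5,809.95 +$58.10 interest = $5,868.05; pay $2,176.28 → $3,691.77
Quarter 4: $3,691.77 +$36.92 interest = $3,728.69; pay $2,176.28 → $1,552.41
Quarter 5: $1,552.41 +$15.52 interest = $1,567.93; pay $1,567.93 → $0.00
Balance reaches $0.00 in quarter 5.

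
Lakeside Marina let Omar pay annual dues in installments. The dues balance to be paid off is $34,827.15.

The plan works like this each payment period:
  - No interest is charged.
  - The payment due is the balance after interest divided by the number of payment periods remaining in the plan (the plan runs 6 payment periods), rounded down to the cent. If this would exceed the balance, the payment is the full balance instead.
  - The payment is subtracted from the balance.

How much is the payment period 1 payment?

$5,804.52

# | Opening | Payment | End bal
1 | $34,827.15 | $5,804.52 | $29,022.63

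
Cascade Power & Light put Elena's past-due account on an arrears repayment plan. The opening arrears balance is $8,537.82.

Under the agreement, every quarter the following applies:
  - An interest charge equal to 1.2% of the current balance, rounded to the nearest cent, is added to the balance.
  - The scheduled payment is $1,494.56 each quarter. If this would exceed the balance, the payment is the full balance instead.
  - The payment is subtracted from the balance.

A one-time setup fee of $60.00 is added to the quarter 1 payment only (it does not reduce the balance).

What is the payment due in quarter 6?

# | Opening | Interest | Payment | Fee | End bal
1 | $8,537.82 | $102.45 | $1,494.56 | $60.00 | $7,145.71
2 | $7,145.71 | $85.75 | $1,494.56 | — | $5,736.90
3 | $5,736.90 | $68.84 | $1,494.56 | — | $4,311.18
4 | $4,311.18 | $51.73 | $1,494.56 | — | $2,868.35
5 | $2,868.35 | $34.42 | $1,494.56 | — | $1,408.21
6 | $1,408.21 | $16.90 | $1,425.11 | — | $0.00

$1,425.11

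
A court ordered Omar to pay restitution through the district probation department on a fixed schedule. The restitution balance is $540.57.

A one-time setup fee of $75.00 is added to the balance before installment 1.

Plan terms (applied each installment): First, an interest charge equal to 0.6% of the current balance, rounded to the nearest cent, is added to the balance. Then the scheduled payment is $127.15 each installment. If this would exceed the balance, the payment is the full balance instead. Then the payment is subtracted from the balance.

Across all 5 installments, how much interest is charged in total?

Installment 1: opening $615.57; interest $3.69 → $619.26; payment $127.15; balance $492.11
Installment 2: opening $492.11; interest $2.95 → $495.06; payment $127.15; balance $367.91
Installment 3: opening $367.91; interest $2.21 → $370.12; payment $127.15; balance $242.97
Installment 4: opening $242.97; interest $1.46 → $244.43; payment $127.15; balance $117.28
Installment 5: opening $117.28; interest $0.70 → $117.98; payment $117.98; balance $0.00
Total interest: $3.69 + $2.95 + $2.21 + $1.46 + $0.70 = $11.01

$11.01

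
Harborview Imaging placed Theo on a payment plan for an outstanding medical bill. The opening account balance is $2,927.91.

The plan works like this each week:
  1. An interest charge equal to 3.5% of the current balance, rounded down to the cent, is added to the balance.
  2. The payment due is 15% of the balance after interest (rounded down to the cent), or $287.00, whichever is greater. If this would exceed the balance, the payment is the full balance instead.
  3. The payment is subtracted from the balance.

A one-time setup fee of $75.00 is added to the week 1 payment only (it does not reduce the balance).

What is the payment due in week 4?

$309.50

# | Opening | Interest | Payment | Fee | End bal
1 | $2,927.91 | $102.47 | $454.55 | $75.00 | $2,575.83
2 | $2,575.83 | $90.15 | $399.89 | — | $2,266.09
3 | $2,266.09 | $79.31 | $351.81 | — | $1,993.59
4 | $1,993.59 | $69.77 | $309.50 | — | $1,753.86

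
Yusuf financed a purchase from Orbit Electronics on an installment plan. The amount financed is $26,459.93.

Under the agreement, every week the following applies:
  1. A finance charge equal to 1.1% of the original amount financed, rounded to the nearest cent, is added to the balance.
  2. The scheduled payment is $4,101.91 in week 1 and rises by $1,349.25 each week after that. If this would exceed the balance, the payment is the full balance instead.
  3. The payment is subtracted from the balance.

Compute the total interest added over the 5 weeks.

Week 1: opening $26,459.93; interest $291.06 → $26,750.99; payment $4,101.91; balance $22,649.08
Week 2: opening $22,649.08; interest $291.06 → $22,940.14; payment $5,451.16; balance $17,488.98
Week 3: opening $17,488.98; interest $291.06 → $17,780.04; payment $6,800.41; balance $10,979.63
Week 4: opening $10,979.63; interest $291.06 → $11,270.69; payment $8,149.66; balance $3,121.03
Week 5: opening $3,121.03; interest $291.06 → $3,412.09; payment $3,412.09; balance $0.00
Total interest: $291.06 + $291.06 + $291.06 + $291.06 + $291.06 = $1,455.30

$1,455.30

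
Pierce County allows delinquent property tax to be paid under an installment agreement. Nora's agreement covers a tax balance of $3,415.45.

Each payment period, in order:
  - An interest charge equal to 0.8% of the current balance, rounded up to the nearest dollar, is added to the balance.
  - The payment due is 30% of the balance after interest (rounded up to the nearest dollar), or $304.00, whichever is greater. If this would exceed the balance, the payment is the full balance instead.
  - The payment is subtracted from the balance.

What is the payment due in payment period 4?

$363.00

# | Opening | Interest | Payment | End bal
1 | $3,415.45 | $28.00 | $1,034.00 | $2,409.45
2 | $2,409.45 | $20.00 | $729.00 | $1,700.45
3 | $1,700.45 | $14.00 | $515.00 | $1,199.45
4 | $1,199.45 | $10.00 | $363.00 | $846.45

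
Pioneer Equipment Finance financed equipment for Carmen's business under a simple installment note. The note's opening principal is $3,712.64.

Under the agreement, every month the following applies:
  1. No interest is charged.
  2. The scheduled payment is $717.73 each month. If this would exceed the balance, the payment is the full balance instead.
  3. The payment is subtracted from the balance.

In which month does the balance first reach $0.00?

6

# | Opening | Payment | End bal
1 | $3,712.64 | $717.73 | $2,994.91
2 | $2,994.91 | $717.73 | $2,277.18
3 | $2,277.18 | $717.73 | $1,559.45
4 | $1,559.45 | $717.73 | $841.72
5 | $841.72 | $717.73 | $123.99
6 | $123.99 | $123.99 | $0.00
Balance reaches $0.00 in month 6.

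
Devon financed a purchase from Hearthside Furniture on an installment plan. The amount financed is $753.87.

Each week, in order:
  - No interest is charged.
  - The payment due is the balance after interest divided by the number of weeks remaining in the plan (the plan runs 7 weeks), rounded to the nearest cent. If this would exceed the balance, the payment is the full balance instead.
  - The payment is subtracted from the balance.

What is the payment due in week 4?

Week 1: opening $753.87; payment $107.70; balance $646.17
Week 2: opening $646.17; payment $107.70; balance $538.47
Week 3: opening $538.47; payment $107.69; balance $430.78
Week 4: opening $430.78; payment $107.70; balance $323.08

$107.70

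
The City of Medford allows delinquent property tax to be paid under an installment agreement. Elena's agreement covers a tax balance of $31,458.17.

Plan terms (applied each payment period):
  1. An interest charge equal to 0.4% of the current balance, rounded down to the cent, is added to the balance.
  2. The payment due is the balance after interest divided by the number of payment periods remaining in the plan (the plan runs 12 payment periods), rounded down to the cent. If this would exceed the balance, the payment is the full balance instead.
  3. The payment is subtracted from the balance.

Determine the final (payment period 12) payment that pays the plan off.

Payment period 1: $31,458.17 +$125.83 interest = $31,584.00; pay $2,632.00 → $28,952.00
Payment period 2: $28,952.00 +$115.80 interest = $29,067.80; pay $2,642.52 → $26,425.28
Payment period 3: $26,425.28 +$105.70 interest = $26,530.98; pay $2,653.09 → $23,877.89
Payment period 4: $23,877.89 +$95.51 interest = $23,973.40; pay $2,663.71 → $21,309.69
Payment period 5: $21,309.69 +$85.23 interest = $21,394.92; pay $2,674.36 → $18,720.56
Payment period 6: $18,720.56 +$74.88 interest = $18,795.44; pay $2,685.06 → $16,110.38
Payment period 7: $16,110.38 +$64.44 interest = $16,174.82; pay $2,695.80 → $13,479.02
Payment period 8: $13,479.02 +$53.91 interest = $13,532.93; pay $2,706.58 → $10,826.35
Payment period 9: $10,826.35 +$43.30 interest = $10,869.65; pay $2,717.41 → $8,152.24
Payment period 10: $8,152.24 +$32.60 interest = $8,184.84; pay $2,728.28 → $5,456.56
Payment period 11: $5,456.56 +$21.82 interest = $5,478.38; pay $2,739.19 → $2,739.19
Payment period 12: $2,739.19 +$10.95 interest = $2,750.14; pay $2,750.14 → $0.00

$2,750.14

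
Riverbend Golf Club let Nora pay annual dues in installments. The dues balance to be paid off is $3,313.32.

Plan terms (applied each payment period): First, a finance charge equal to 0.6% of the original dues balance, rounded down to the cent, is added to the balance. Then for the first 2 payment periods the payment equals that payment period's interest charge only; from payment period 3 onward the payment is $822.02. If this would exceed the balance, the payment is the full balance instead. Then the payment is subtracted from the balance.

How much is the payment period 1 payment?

$19.87

Payment period 1: opening $3,313.32; interest $19.87 → $3,333.19; payment $19.87; balance $3,313.32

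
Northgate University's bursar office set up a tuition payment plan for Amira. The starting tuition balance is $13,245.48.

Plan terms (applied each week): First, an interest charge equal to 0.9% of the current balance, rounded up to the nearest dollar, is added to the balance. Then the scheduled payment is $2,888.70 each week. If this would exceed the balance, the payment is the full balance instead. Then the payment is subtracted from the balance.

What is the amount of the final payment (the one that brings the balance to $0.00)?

$2,038.68

Week 1: opening $13,245.48; interest $120.00 → $13,365.48; payment $2,888.70; balance $10,476.78
Week 2: opening $10,476.78; interest $95.00 → $10,571.78; payment $2,888.70; balance $7,683.08
Week 3: opening $7,683.08; interest $70.00 → $7,753.08; payment $2,888.70; balance $4,864.38
Week 4: opening $4,864.38; interest $44.00 → $4,908.38; payment $2,888.70; balance $2,019.68
Week 5: opening $2,019.68; interest $19.00 → $2,038.68; payment $2,038.68; balance $0.00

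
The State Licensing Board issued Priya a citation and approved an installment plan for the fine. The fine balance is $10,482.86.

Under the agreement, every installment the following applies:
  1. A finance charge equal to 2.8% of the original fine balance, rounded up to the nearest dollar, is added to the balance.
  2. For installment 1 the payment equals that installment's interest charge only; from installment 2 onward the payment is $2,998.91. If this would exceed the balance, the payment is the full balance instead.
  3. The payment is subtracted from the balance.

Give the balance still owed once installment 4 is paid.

Installment 1: opening $10,482.86; interest $294.00 → $10,776.86; payment $294.00; balance $10,482.86
Installment 2: opening $10,482.86; interest $294.00 → $10,776.86; payment $2,998.91; balance $7,777.95
Installment 3: opening $7,777.95; interest $294.00 → $8,071.95; payment $2,998.91; balance $5,073.04
Installment 4: opening $5,073.04; interest $294.00 → $5,367.04; payment $2,998.91; balance $2,368.13

$2,368.13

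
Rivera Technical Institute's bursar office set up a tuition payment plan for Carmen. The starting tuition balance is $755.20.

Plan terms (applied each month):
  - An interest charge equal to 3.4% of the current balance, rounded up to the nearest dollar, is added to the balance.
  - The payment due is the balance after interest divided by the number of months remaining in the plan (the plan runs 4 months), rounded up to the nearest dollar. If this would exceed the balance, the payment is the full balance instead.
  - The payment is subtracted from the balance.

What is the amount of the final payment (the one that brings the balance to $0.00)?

$216.20

Month 1: $755.20 +$26.00 interest = $781.20; pay $196.00 → $585.20
Month 2: $585.20 +$20.00 interest = $605.20; pay $202.00 → $403.20
Month 3: $403.20 +$14.00 interest = $417.20; pay $209.00 → $208.20
Month 4: $208.20 +$8.00 interest = $216.20; pay $216.20 → $0.00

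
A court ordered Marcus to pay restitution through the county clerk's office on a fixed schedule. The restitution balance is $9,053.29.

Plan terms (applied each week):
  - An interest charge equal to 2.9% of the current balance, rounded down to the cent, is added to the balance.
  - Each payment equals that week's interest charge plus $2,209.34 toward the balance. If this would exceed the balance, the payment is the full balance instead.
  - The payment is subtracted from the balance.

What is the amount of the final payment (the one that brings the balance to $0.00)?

$222.19

Week 1: opening $9,053.29; interest $262.54 → $9,315.83; payment $2,471.88; balance $6,843.95
Week 2: opening $6,843.95; interest $198.47 → $7,042.42; payment $2,407.81; balance $4,634.61
Week 3: opening $4,634.61; interest $134.40 → $4,769.01; payment $2,343.74; balance $2,425.27
Week 4: opening $2,425.27; interest $70.33 → $2,495.60; payment $2,279.67; balance $215.93
Week 5: opening $215.93; interest $6.26 → $222.19; payment $222.19; balance $0.00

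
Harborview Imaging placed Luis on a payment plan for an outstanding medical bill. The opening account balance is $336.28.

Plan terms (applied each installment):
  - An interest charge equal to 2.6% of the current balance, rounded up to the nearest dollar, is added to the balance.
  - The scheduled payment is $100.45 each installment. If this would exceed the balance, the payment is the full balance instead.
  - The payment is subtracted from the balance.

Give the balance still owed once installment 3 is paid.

# | Opening | Interest | Payment | End bal
1 | $336.28 | $9.00 | $100.45 | $244.83
2 | $244.83 | $7.00 | $100.45 | $151.38
3 | $151.38 | $4.00 | $100.45 | $54.93

$54.93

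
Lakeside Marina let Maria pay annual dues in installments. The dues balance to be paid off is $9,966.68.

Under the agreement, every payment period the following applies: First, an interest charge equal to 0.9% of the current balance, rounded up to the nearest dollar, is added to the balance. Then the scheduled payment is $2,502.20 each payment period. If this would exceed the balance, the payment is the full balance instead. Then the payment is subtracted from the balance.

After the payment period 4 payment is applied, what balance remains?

# | Opening | Interest | Payment | End bal
1 | $9,966.68 | $90.00 | $2,502.20 | $7,554.48
2 | $7,554.48 | $68.00 | $2,502.20 | $5,120.28
3 | $5,120.28 | $47.00 | $2,502.20 | $2,665.08
4 | $2,665.08 | $24.00 | $2,502.20 | $186.88

$186.88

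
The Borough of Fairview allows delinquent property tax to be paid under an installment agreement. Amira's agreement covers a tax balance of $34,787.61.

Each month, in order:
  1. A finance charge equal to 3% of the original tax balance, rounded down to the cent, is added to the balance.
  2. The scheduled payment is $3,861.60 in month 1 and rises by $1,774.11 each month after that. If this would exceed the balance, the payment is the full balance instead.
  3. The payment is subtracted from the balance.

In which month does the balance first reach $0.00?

6

Month 1: $34,787.61 +$1,043.62 interest = $35,831.23; pay $3,861.60 → $31,969.63
Month 2: $31,969.63 +$1,043.62 interest = $33,013.25; pay $5,635.71 → $27,377.54
Month 3: $27,377.54 +$1,043.62 interest = $28,421.16; pay $7,409.82 → $21,011.34
Month 4: $21,011.34 +$1,043.62 interest = $22,054.96; pay $9,183.93 → $12,871.03
Month 5: $12,871.03 +$1,043.62 interest = $13,914.65; pay $10,958.04 → $2,956.61
Month 6: $2,956.61 +$1,043.62 interest = $4,000.23; pay $4,000.23 → $0.00
Balance reaches $0.00 in month 6.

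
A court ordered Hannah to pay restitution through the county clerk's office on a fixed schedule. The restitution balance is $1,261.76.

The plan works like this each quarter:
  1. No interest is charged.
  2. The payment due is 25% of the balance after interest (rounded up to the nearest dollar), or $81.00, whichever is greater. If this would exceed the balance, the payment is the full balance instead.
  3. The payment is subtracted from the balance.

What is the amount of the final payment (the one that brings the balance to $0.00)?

$54.76

Quarter 1: $1,261.76 − $316.00 → $945.76
Quarter 2: $945.76 − $237.00 → $708.76
Quarter 3: $708.76 − $178.00 → $530.76
Quarter 4: $530.76 − $133.00 → $397.76
Quarter 5: $397.76 − $100.00 → $297.76
Quarter 6: $297.76 − $81.00 → $216.76
Quarter 7: $216.76 − $81.00 → $135.76
Quarter 8: $135.76 − $81.00 → $54.76
Quarter 9: $54.76 − $54.76 → $0.00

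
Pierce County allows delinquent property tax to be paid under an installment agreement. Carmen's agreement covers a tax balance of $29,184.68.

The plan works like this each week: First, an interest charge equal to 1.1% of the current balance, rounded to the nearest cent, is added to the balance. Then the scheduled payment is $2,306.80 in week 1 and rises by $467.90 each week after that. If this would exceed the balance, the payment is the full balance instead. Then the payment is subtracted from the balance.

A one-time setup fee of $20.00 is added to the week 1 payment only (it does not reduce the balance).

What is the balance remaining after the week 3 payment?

Week 1: opening $29,184.68; interest $321.03 → $29,505.71; payment $2,306.80 (+ $20.00 fee); balance $27,198.91
Week 2: opening $27,198.91; interest $299.19 → $27,498.10; payment $2,774.70; balance $24,723.40
Week 3: opening $24,723.40; interest $271.96 → $24,995.36; payment $3,242.60; balance $21,752.76

$21,752.76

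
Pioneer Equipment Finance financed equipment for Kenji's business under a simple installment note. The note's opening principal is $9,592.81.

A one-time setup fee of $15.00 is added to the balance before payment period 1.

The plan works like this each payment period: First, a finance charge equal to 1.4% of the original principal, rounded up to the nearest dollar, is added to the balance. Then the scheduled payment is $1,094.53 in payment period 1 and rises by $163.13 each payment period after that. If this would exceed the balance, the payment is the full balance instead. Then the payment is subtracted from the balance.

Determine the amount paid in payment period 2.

Payment period 1: opening $9,607.81; interest $135.00 → $9,742.81; payment $1,094.53; balance $8,648.28
Payment period 2: opening $8,648.28; interest $135.00 → $8,783.28; payment $1,257.66; balance $7,525.62

$1,257.66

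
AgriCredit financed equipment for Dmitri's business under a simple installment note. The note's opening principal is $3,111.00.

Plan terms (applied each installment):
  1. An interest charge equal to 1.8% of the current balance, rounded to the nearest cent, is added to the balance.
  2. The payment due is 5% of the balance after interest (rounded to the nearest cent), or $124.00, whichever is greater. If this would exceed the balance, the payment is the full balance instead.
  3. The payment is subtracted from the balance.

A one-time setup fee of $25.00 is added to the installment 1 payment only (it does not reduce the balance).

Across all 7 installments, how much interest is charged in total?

Installment 1: opening $3,111.00; interest $56.00 → $3,167.00; payment $158.35 (+ $25.00 fee); balance $3,008.65
Installment 2: opening $3,008.65; interest $54.16 → $3,062.81; payment $153.14; balance $2,909.67
Installment 3: opening $2,909.67; interest $52.37 → $2,962.04; payment $148.10; balance $2,813.94
Installment 4: opening $2,813.94; interest $50.65 → $2,864.59; payment $143.23; balance $2,721.36
Installment 5: opening $2,721.36; interest $48.98 → $2,770.34; payment $138.52; balance $2,631.82
Installment 6: opening $2,631.82; interest $47.37 → $2,679.19; payment $133.96; balance $2,545.23
Installment 7: opening $2,545.23; interest $45.81 → $2,591.04; payment $129.55; balance $2,461.49
Total interest: $56.00 + $54.16 + $52.37 + $50.65 + $48.98 + $47.37 + $45.81 = $355.34

$355.34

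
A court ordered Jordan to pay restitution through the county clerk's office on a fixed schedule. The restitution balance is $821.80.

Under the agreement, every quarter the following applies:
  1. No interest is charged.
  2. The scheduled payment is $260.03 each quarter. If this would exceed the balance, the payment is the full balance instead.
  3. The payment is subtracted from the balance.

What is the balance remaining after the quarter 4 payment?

# | Opening | Payment | End bal
1 | $821.80 | $260.03 | $561.77
2 | $561.77 | $260.03 | $301.74
3 | $301.74 | $260.03 | $41.71
4 | $41.71 | $41.71 | $0.00

$0.00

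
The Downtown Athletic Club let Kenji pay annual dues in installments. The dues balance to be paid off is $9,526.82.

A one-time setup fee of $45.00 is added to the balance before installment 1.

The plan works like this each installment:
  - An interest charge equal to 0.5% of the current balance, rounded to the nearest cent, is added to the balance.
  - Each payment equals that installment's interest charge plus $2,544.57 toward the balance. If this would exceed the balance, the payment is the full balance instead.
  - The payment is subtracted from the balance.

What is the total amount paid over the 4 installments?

$9,686.92

Installment 1: $9,571.82 +$47.86 interest = $9,619.68; pay $2,592.43 → $7,027.25
Installment 2: $7,027.25 +$35.14 interest = $7,062.39; pay $2,579.71 → $4,482.68
Installment 3: $4,482.68 +$22.41 interest = $4,505.09; pay $2,566.98 → $1,938.11
Installment 4: $1,938.11 +$9.69 interest = $1,947.80; pay $1,947.80 → $0.00
Total paid: $9,686.92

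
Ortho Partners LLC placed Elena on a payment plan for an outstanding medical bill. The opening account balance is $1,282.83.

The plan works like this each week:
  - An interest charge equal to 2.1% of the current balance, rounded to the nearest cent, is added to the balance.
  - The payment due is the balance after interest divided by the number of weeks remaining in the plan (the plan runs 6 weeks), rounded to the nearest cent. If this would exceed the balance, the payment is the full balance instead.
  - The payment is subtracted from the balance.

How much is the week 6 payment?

$242.19

Week 1: opening $1,282.83; interest $26.94 → $1,309.77; payment $218.30; balance $1,091.47
Week 2: opening $1,091.47; interest $22.92 → $1,114.39; payment $222.88; balance $891.51
Week 3: opening $891.51; interest $18.72 → $910.23; payment $227.56; balance $682.67
Week 4: opening $682.67; interest $14.34 → $697.01; payment $232.34; balance $464.67
Week 5: opening $464.67; interest $9.76 → $474.43; payment $237.22; balance $237.21
Week 6: opening $237.21; interest $4.98 → $242.19; payment $242.19; balance $0.00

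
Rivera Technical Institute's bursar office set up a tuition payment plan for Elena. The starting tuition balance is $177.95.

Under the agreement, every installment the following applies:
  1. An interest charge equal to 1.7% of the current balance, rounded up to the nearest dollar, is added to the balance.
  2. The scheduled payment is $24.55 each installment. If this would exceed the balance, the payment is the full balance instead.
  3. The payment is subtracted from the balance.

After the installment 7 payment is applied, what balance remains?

$23.10

Installment 1: opening $177.95; interest $4.00 → $181.95; payment $24.55; balance $157.40
Installment 2: opening $157.40; interest $3.00 → $160.40; payment $24.55; balance $135.85
Installment 3: opening $135.85; interest $3.00 → $138.85; payment $24.55; balance $114.30
Installment 4: opening $114.30; interest $2.00 → $116.30; payment $24.55; balance $91.75
Installment 5: opening $91.75; interest $2.00 → $93.75; payment $24.55; balance $69.20
Installment 6: opening $69.20; interest $2.00 → $71.20; payment $24.55; balance $46.65
Installment 7: opening $46.65; interest $1.00 → $47.65; payment $24.55; balance $23.10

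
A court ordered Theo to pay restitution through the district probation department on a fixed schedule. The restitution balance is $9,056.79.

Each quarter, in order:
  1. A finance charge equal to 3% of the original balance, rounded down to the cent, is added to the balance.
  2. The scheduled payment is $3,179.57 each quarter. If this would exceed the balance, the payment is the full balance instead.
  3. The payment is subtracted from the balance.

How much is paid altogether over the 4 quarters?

$10,143.59

Quarter 1: opening $9,056.79; interest $271.70 → $9,328.49; payment $3,179.57; balance $6,148.92
Quarter 2: opening $6,148.92; interest $271.70 → $6,420.62; payment $3,179.57; balance $3,241.05
Quarter 3: opening $3,241.05; interest $271.70 → $3,512.75; payment $3,179.57; balance $333.18
Quarter 4: opening $333.18; interest $271.70 → $604.88; payment $604.88; balance $0.00
Total paid: $10,143.59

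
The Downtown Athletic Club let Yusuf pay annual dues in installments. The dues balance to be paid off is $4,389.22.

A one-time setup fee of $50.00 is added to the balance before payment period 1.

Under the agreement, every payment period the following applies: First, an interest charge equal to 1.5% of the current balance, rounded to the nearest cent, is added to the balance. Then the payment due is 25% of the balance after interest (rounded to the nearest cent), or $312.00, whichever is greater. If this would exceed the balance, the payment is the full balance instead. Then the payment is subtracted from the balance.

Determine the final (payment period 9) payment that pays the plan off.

Payment period 1: $4,439.22 +$66.59 interest = $4,505.81; pay $1,126.45 → $3,379.36
Payment period 2: $3,379.36 +$50.69 interest = $3,430.05; pay $857.51 → $2,572.54
Payment period 3: $2,572.54 +$38.59 interest = $2,611.13; pay $652.78 → $1,958.35
Payment period 4: $1,958.35 +$29.38 interest = $1,987.73; pay $496.93 → $1,490.80
Payment period 5: $1,490.80 +$22.36 interest = $1,513.16; pay $378.29 → $1,134.87
Payment period 6: $1,134.87 +$17.02 interest = $1,151.89; pay $312.00 → $839.89
Payment period 7: $839.89 +$12.60 interest = $852.49; pay $312.00 → $540.49
Payment period 8: $540.49 +$8.11 interest = $548.60; pay $312.00 → $236.60
Payment period 9: $236.60 +$3.55 interest = $240.15; pay $240.15 → $0.00

$240.15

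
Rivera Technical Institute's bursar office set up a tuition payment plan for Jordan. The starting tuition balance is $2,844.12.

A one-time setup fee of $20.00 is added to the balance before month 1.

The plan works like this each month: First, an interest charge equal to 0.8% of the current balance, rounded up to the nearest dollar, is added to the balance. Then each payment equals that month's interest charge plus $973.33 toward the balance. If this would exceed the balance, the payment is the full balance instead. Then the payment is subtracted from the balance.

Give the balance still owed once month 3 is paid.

$0.00

# | Opening | Interest | Payment | End bal
1 | $2,864.12 | $23.00 | $996.33 | $1,890.79
2 | $1,890.79 | $16.00 | $989.33 | $917.46
3 | $917.46 | $8.00 | $925.46 | $0.00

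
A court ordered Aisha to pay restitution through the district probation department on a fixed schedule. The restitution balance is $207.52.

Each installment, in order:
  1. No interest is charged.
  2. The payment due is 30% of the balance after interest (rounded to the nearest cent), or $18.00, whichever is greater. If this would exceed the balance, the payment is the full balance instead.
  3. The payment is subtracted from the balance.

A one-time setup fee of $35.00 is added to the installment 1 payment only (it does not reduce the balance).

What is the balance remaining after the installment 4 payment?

$49.83

# | Opening | Payment | Fee | End bal
1 | $207.52 | $62.26 | $35.00 | $145.26
2 | $145.26 | $43.58 | — | $101.68
3 | $101.68 | $30.50 | — | $71.18
4 | $71.18 | $21.35 | — | $49.83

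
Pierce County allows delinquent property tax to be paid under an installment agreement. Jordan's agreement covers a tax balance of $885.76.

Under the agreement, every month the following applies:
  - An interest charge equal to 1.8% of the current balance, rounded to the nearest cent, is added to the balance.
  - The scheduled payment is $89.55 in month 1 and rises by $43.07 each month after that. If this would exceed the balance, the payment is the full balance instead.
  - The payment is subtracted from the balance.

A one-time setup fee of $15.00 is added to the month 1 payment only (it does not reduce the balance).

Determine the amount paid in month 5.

$261.83

# | Opening | Interest | Payment | Fee | End bal
1 | $885.76 | $15.94 | $89.55 | $15.00 | $812.15
2 | $812.15 | $14.62 | $132.62 | — | $694.15
3 | $694.15 | $12.49 | $175.69 | — | $530.95
4 | $530.95 | $9.56 | $218.76 | — | $321.75
5 | $321.75 | $5.79 | $261.83 | — | $65.71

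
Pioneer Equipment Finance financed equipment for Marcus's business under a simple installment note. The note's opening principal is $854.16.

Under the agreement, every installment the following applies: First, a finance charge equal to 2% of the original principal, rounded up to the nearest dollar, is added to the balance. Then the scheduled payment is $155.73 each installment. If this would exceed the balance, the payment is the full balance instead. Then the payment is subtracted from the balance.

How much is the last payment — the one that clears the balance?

Installment 1: $854.16 +$18.00 interest = $872.16; pay $155.73 → $716.43
Installment 2: $716.43 +$18.00 interest = $734.43; pay $155.73 → $578.70
Installment 3: $578.70 +$18.00 interest = $596.70; pay $155.73 → $440.97
Installment 4: $440.97 +$18.00 interest = $458.97; pay $155.73 → $303.24
Installment 5: $303.24 +$18.00 interest = $321.24; pay $155.73 → $165.51
Installment 6: $165.51 +$18.00 interest = $183.51; pay $155.73 → $27.78
Installment 7: $27.78 +$18.00 interest = $45.78; pay $45.78 → $0.00

$45.78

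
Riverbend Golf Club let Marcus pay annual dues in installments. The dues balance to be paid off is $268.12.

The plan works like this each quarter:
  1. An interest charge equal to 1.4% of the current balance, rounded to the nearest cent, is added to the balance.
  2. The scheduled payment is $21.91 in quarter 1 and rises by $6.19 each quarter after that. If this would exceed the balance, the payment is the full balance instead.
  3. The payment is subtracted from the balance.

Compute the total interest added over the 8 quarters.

Quarter 1: opening $268.12; interest $3.75 → $271.87; payment $21.91; balance $249.96
Quarter 2: opening $249.96; interest $3.50 → $253.46; payment $28.10; balance $225.36
Quarter 3: opening $225.36; interest $3.16 → $228.52; payment $34.29; balance $194.23
Quarter 4: opening $194.23; interest $2.72 → $196.95; payment $40.48; balance $156.47
Quarter 5: opening $156.47; interest $2.19 → $158.66; payment $46.67; balance $111.99
Quarter 6: opening $111.99; interest $1.57 → $113.56; payment $52.86; balance $60.70
Quarter 7: opening $60.70; interest $0.85 → $61.55; payment $59.05; balance $2.50
Quarter 8: opening $2.50; interest $0.04 → $2.54; payment $2.54; balance $0.00
Total interest: $3.75 + $3.50 + $3.16 + $2.72 + $2.19 + $1.57 + $0.85 + $0.04 = $17.78

$17.78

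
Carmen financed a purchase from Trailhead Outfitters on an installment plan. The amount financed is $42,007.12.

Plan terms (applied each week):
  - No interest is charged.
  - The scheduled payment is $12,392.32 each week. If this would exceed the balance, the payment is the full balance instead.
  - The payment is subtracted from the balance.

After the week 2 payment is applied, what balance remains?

$17,222.48

Week 1: opening $42,007.12; payment $12,392.32; balance $29,614.80
Week 2: opening $29,614.80; payment $12,392.32; balance $17,222.48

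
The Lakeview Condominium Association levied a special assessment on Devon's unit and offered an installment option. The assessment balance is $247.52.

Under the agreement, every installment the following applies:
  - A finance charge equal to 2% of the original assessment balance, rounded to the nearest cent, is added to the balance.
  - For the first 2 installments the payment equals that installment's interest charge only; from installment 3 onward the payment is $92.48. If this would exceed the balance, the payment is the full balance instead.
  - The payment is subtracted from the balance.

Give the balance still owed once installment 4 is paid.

$72.46

Installment 1: $247.52 +$4.95 interest = $252.47; pay $4.95 → $247.52
Installment 2: $247.52 +$4.95 interest = $252.47; pay $4.95 → $247.52
Installment 3: $247.52 +$4.95 interest = $252.47; pay $92.48 → $159.99
Installment 4: $159.99 +$4.95 interest = $164.94; pay $92.48 → $72.46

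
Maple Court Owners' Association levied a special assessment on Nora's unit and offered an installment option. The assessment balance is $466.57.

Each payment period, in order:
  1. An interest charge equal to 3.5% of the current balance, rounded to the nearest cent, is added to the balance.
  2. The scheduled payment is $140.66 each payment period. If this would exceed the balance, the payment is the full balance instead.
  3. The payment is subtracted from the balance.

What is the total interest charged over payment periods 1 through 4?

Payment period 1: opening $466.57; interest $16.33 → $482.90; payment $140.66; balance $342.24
Payment period 2: opening $342.24; interest $11.98 → $354.22; payment $140.66; balance $213.56
Payment period 3: opening $213.56; interest $7.47 → $221.03; payment $140.66; balance $80.37
Payment period 4: opening $80.37; interest $2.81 → $83.18; payment $83.18; balance $0.00
Total interest: $16.33 + $11.98 + $7.47 + $2.81 = $38.59

$38.59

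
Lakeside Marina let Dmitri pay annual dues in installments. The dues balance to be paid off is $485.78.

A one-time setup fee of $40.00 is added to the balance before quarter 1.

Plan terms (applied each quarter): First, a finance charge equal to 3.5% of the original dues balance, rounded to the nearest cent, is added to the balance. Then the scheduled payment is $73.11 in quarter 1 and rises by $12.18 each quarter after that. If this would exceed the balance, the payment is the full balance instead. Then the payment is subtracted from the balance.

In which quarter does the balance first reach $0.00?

7

# | Opening | Interest | Payment | End bal
1 | $525.78 | $17.00 | $73.11 | $469.67
2 | $469.67 | $17.00 | $85.29 | $401.38
3 | $401.38 | $17.00 | $97.47 | $320.91
4 | $320.91 | $17.00 | $109.65 | $228.26
5 | $228.26 | $17.00 | $121.83 | $123.43
6 | $123.43 | $17.00 | $134.01 | $6.42
7 | $6.42 | $17.00 | $23.42 | $0.00
Balance reaches $0.00 in quarter 7.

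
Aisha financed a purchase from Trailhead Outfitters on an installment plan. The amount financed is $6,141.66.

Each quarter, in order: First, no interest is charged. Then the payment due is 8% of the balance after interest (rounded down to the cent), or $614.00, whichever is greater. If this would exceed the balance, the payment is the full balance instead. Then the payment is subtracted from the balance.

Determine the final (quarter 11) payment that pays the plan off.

$1.66

Quarter 1: opening $6,141.66; payment $614.00; balance $5,527.66
Quarter 2: opening $5,527.66; payment $614.00; balance $4,913.66
Quarter 3: opening $4,913.66; payment $614.00; balance $4,299.66
Quarter 4: opening $4,299.66; payment $614.00; balance $3,685.66
Quarter 5: opening $3,685.66; payment $614.00; balance $3,071.66
Quarter 6: opening $3,071.66; payment $614.00; balance $2,457.66
Quarter 7: opening $2,457.66; payment $614.00; balance $1,843.66
Quarter 8: opening $1,843.66; payment $614.00; balance $1,229.66
Quarter 9: opening $1,229.66; payment $614.00; balance $615.66
Quarter 10: opening $615.66; payment $614.00; balance $1.66
Quarter 11: opening $1.66; payment $1.66; balance $0.00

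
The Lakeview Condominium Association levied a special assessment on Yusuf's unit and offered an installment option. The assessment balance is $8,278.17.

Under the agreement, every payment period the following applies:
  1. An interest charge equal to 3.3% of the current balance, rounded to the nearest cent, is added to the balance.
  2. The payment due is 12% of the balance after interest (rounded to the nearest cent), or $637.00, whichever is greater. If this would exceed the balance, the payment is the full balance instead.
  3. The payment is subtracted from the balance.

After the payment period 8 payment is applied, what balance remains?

# | Opening | Interest | Payment | End bal
1 | $8,278.17 | $273.18 | $1,026.16 | $7,525.19
2 | $7,525.19 | $248.33 | $932.82 | $6,840.70
3 | $6,840.70 | $225.74 | $847.97 | $6,218.47
4 | $6,218.47 | $205.21 | $770.84 | $5,652.84
5 | $5,652.84 | $186.54 | $700.73 | $5,138.65
6 | $5,138.65 | $169.58 | $637.00 | $4,671.23
7 | $4,671.23 | $154.15 | $637.00 | $4,188.38
8 | $4,188.38 | $138.22 | $637.00 | $3,689.60

$3,689.60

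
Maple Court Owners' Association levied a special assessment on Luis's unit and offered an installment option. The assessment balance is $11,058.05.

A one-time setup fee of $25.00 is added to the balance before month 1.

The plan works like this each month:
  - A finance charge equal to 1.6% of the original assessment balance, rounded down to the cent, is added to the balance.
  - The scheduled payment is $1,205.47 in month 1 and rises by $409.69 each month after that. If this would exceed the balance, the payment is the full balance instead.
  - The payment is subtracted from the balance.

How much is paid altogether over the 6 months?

Month 1: $11,083.05 +$176.92 interest = $11,259.97; pay $1,205.47 → $10,054.50
Month 2: $10,054.50 +$176.92 interest = $10,231.42; pay $1,615.16 → $8,616.26
Month 3: $8,616.26 +$176.92 interest = $8,793.18; pay $2,024.85 → $6,768.33
Month 4: $6,768.33 +$176.92 interest = $6,945.25; pay $2,434.54 → $4,510.71
Month 5: $4,510.71 +$176.92 interest = $4,687.63; pay $2,844.23 → $1,843.40
Month 6: $1,843.40 +$176.92 interest = $2,020.32; pay $2,020.32 → $0.00
Total paid: $12,144.57

$12,144.57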